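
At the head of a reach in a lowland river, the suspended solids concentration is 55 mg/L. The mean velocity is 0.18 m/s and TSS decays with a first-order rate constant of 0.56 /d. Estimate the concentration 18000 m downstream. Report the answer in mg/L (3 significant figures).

Travel time t = 18000 m / 0.18 m/s = 1.8e+04/0.18 = 1e+05 s = 1.157 d.
First-order decay: C = 55·exp(−0.56·1.157) = 55·0.523 = 28.77 mg/L.

28.8 mg/L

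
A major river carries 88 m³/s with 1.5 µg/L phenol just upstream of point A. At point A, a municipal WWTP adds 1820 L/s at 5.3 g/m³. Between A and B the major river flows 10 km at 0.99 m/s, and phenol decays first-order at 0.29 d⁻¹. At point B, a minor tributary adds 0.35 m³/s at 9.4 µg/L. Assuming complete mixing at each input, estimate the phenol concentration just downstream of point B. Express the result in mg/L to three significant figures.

0.105 mg/L

1.5 µg/L = 0.0015 mg/L.
1820 L/s = 1.82 m³/s.
After input A: C = (88·0.0015 + 1.82·5.3) / 89.82 = 0.1089 mg/L.
Over the 10 km reach to input B (t = 1.01e+04 s = 0.1169 d), decay gives C = 0.1089·exp(−0.29·0.1169) = 0.1052 mg/L.
9.4 µg/L = 0.0094 mg/L.
After input B: C = (89.82·0.1052 + 0.35·0.0094) / 90.17 = 0.1049 mg/L.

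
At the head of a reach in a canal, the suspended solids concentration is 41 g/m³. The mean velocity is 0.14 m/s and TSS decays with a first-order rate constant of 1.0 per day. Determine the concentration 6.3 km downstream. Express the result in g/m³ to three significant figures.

Travel time t = 6.3 km / 0.14 m/s = 6300/0.14 = 4.5e+04 s = 0.5208 d.
First-order decay: C = 41·exp(−1.0·0.5208) = 41·0.594 = 24.36 g/m³.

24.4 g/m³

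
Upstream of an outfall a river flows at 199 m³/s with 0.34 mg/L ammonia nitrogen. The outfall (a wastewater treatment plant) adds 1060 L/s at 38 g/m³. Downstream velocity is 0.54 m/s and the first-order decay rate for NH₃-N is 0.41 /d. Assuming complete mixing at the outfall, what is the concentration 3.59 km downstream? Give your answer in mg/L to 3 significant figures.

0.523 mg/L

1060 L/s = 1.06 m³/s.
After complete mixing, C₀ = (1.06·38 + 199·0.34) / 200.1 = 0.5395 mg/L.
Travel time t = 3590 m / 0.54 m/s = 6648 s = 0.07695 d.
C = 0.5395·exp(−0.41·0.07695) = 0.5395·0.9689 = 0.5228 mg/L.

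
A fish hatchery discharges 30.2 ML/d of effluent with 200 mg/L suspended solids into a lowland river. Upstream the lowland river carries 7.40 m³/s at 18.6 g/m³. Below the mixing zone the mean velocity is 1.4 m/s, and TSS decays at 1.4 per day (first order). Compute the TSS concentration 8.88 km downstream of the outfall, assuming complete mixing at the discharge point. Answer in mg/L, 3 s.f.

30.2 ML/d = 0.3495 m³/s.
After complete mixing, C₀ = (0.3495·200 + 7.4·18.6) / 7.75 = 26.78 mg/L.
Travel time t = 8880 m / 1.4 m/s = 6343 s = 0.07341 d.
C = 26.78·exp(−1.4·0.07341) = 26.78·0.9023 = 24.17 mg/L.

24.2 mg/L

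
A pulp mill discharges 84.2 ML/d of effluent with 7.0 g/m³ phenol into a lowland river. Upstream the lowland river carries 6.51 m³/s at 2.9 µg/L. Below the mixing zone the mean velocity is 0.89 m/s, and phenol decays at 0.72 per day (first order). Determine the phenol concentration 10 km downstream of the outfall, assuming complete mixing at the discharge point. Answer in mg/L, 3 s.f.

0.832 mg/L

84.2 ML/d = 0.9745 m³/s.
2.9 µg/L = 0.0029 mg/L.
After complete mixing, C₀ = (0.9745·7 + 6.51·0.0029) / 7.485 = 0.914 mg/L.
Travel time t = 1e+04 m / 0.89 m/s = 1.124e+04 s = 0.13 d.
C = 0.914·exp(−0.72·0.13) = 0.914·0.9106 = 0.8323 mg/L.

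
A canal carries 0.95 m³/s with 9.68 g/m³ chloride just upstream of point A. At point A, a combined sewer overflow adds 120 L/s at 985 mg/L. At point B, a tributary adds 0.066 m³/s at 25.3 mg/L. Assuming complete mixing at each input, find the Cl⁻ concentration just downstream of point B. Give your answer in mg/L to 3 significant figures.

120 L/s = 0.12 m³/s.
After input A: C = (0.95·9.68 + 0.12·985) / 1.07 = 119.1 mg/L.
After input B: C = (1.07·119.1 + 0.066·25.3) / 1.136 = 113.6 mg/L.

114 mg/L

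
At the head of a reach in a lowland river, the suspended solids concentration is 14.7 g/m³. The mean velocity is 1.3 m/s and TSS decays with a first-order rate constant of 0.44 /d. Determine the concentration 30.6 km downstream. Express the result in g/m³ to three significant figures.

Travel time t = 30.6 km / 1.3 m/s = 3.06e+04/1.3 = 2.354e+04 s = 0.2724 d.
First-order decay: C = 14.7·exp(−0.44·0.2724) = 14.7·0.887 = 13.04 g/m³.

13.0 g/m³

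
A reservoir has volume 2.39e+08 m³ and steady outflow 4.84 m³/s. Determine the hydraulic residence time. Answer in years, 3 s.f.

1.56 yr

Q = 4.84 m³/s × 3.156e+07 s/yr = 1.527e+08 m³/yr.
Hydraulic residence time τ = V/Q = 2.39e+08/1.527e+08 = 1.565 yr.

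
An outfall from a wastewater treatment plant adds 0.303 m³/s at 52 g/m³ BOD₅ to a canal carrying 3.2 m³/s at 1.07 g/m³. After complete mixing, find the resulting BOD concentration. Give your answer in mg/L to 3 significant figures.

Conservation of mass across the mixing zone: C = (0.303·52 + 3.2·1.07) / (0.303 + 3.2) = 19.18/3.503 = 5.475 mg/L.

5.48 mg/L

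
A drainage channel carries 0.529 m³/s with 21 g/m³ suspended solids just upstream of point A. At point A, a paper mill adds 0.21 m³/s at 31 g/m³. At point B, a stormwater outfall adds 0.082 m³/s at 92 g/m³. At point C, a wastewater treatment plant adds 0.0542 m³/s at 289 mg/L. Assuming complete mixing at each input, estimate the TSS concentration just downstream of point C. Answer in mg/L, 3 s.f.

After input A: C = (0.529·21 + 0.21·31) / 0.739 = 23.84 mg/L.
After input B: C = (0.739·23.84 + 0.082·92) / 0.821 = 30.65 mg/L.
After input C: C = (0.821·30.65 + 0.0542·289) / 0.8752 = 46.65 mg/L.

46.6 mg/L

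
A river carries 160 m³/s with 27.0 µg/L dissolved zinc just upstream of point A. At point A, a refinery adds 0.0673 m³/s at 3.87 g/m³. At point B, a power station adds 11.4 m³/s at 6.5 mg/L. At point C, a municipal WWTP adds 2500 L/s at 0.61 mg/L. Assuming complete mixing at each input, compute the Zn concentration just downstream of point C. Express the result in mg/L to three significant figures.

27.0 µg/L = 0.027 mg/L.
After input A: C = (160·0.027 + 0.0673·3.87) / 160.1 = 0.02862 mg/L.
After input B: C = (160.1·0.02862 + 11.4·6.5) / 171.5 = 0.4589 mg/L.
2500 L/s = 2.5 m³/s.
After input C: C = (171.5·0.4589 + 2.5·0.61) / 174 = 0.461 mg/L.

0.461 mg/L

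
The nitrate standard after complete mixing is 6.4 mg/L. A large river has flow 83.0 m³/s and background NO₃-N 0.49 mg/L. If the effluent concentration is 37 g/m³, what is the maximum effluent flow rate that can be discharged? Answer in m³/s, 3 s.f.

Mass balance at complete mixing: C_std·(Q_w + Q_r) = Q_w·C_e + Q_r·C_b.
Rearranging, Q_w = Q_r·(C_std − C_b)/(C_e − C_std) = 83.0·(6.4 − 0.49) / (37 − 6.4) = 16.03 m³/s.

16.0 m³/s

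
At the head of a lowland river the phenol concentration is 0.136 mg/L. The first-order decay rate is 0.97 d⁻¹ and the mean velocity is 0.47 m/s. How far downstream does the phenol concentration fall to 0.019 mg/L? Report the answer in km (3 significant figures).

82.4 km

From C = C₀·e^(−kt), t = ln(C₀/C)/k = ln(0.136/0.019)/0.97 = 1.968/0.97 = 2.029 d.
Distance = v·t = 0.47 m/s × 1.753e+05 s = 8.24e+04 m = 82.4 km.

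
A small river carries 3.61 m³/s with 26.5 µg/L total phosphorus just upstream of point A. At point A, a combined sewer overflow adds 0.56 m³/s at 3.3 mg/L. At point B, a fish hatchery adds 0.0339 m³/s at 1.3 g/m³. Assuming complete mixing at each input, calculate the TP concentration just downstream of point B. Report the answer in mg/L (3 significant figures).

26.5 µg/L = 0.0265 mg/L.
After input A: C = (3.61·0.0265 + 0.56·3.3) / 4.17 = 0.4661 mg/L.
After input B: C = (4.17·0.4661 + 0.0339·1.3) / 4.204 = 0.4728 mg/L.

0.473 mg/L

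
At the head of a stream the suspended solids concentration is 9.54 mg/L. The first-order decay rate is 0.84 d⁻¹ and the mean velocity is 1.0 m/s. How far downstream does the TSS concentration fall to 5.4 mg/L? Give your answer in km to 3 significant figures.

58.5 km

From C = C₀·e^(−kt), t = ln(C₀/C)/k = ln(9.54/5.4)/0.84 = 0.5691/0.84 = 0.6775 d.
Distance = v·t = 1.0 m/s × 5.854e+04 s = 5.854e+04 m = 58.54 km.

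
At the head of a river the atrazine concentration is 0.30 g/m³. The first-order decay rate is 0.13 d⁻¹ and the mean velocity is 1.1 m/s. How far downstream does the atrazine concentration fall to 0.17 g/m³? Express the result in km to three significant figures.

415 km

From C = C₀·e^(−kt), t = ln(C₀/C)/k = ln(0.30/0.17)/0.13 = 0.568/0.13 = 4.369 d.
Distance = v·t = 1.1 m/s × 3.775e+05 s = 4.152e+05 m = 415.2 km.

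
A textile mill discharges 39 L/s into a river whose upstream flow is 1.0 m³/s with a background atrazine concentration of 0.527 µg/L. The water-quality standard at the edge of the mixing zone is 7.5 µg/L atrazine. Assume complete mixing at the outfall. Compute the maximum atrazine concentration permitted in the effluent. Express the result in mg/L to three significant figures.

0.186 mg/L

39 L/s = 0.039 m³/s.
0.527 µg/L = 0.000527 mg/L.
7.5 µg/L = 0.0075 mg/L.
Mass balance: 0.0075·1.039 = 0.039·Cₑ + 1·0.000527.
Cₑ = (0.007792 − 0.000527) / 0.039 = 0.1863 mg/L.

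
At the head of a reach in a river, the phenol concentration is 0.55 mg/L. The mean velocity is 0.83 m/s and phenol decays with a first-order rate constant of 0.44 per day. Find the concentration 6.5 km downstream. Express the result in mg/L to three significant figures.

0.528 mg/L

Travel time t = 6.5 km / 0.83 m/s = 6500/0.83 = 7831 s = 0.09064 d.
First-order decay: C = 0.55·exp(−0.44·0.09064) = 0.55·0.9609 = 0.5285 mg/L.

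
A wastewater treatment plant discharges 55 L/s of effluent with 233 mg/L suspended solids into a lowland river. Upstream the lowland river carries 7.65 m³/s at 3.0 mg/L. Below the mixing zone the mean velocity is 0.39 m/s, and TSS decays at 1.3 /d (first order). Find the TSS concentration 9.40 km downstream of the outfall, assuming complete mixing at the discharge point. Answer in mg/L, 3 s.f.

55 L/s = 0.055 m³/s.
After complete mixing, C₀ = (0.055·233 + 7.65·3) / 7.705 = 4.642 mg/L.
Travel time t = 9400 m / 0.39 m/s = 2.41e+04 s = 0.279 d.
C = 4.642·exp(−1.3·0.279) = 4.642·0.6958 = 3.23 mg/L.

3.23 mg/L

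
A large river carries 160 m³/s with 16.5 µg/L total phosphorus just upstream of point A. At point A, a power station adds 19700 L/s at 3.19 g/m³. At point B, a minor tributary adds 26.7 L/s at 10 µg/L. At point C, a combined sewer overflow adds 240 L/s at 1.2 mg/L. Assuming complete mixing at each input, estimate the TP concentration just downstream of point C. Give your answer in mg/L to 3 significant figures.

0.365 mg/L

16.5 µg/L = 0.0165 mg/L.
19700 L/s = 19.7 m³/s.
After input A: C = (160·0.0165 + 19.7·3.19) / 179.7 = 0.3644 mg/L.
26.7 L/s = 0.0267 m³/s.
10 µg/L = 0.01 mg/L.
After input B: C = (179.7·0.3644 + 0.0267·0.01) / 179.7 = 0.3643 mg/L.
240 L/s = 0.24 m³/s.
After input C: C = (179.7·0.3643 + 0.24·1.2) / 180 = 0.3655 mg/L.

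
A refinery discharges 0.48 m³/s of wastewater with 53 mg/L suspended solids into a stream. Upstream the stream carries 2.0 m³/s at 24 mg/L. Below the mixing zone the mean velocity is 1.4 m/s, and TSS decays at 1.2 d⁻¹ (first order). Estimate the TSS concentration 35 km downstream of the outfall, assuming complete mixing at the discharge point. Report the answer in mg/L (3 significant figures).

After complete mixing, C₀ = (0.48·53 + 2·24) / 2.48 = 29.61 mg/L.
Travel time t = 3.5e+04 m / 1.4 m/s = 2.5e+04 s = 0.2894 d.
C = 29.61·exp(−1.2·0.2894) = 29.61·0.7066 = 20.93 mg/L.

20.9 mg/L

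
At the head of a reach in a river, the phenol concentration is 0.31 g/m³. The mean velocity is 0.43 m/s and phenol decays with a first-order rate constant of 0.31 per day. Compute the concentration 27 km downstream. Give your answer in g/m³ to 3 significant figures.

0.247 g/m³

Travel time t = 27 km / 0.43 m/s = 2.7e+04/0.43 = 6.279e+04 s = 0.7267 d.
First-order decay: C = 0.31·exp(−0.31·0.7267) = 0.31·0.7983 = 0.2475 g/m³.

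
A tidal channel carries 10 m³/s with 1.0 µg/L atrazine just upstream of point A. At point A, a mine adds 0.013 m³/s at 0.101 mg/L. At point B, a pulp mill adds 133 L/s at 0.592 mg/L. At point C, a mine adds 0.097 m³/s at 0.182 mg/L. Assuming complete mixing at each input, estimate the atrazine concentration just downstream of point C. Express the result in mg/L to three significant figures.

0.0105 mg/L

1.0 µg/L = 0.001 mg/L.
After input A: C = (10·0.001 + 0.013·0.101) / 10.01 = 0.00113 mg/L.
133 L/s = 0.133 m³/s.
After input B: C = (10.01·0.00113 + 0.133·0.592) / 10.15 = 0.008875 mg/L.
After input C: C = (10.15·0.008875 + 0.097·0.182) / 10.24 = 0.01051 mg/L.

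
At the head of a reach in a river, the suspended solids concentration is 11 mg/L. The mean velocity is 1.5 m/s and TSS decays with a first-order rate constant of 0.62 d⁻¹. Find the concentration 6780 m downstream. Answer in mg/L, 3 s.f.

10.6 mg/L

Travel time t = 6780 m / 1.5 m/s = 6780/1.5 = 4520 s = 0.05231 d.
First-order decay: C = 11·exp(−0.62·0.05231) = 11·0.9681 = 10.65 mg/L.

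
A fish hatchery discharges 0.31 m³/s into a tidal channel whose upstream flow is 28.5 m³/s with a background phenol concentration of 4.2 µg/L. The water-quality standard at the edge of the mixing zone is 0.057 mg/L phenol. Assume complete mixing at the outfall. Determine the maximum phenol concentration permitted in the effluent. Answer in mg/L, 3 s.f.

4.2 µg/L = 0.0042 mg/L.
Mass balance: 0.057·28.81 = 0.31·Cₑ + 28.5·0.0042.
Cₑ = (1.642 − 0.1197) / 0.31 = 4.911 mg/L.

4.91 mg/L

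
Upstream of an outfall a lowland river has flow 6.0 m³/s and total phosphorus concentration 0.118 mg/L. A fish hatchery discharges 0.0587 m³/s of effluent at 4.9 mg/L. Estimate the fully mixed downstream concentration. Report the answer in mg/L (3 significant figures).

0.164 mg/L

Flow-weighted mixing gives C = (0.0587·4.9 + 6·0.118) / (0.0587 + 6) = 0.9956/6.059 = 0.1643 mg/L.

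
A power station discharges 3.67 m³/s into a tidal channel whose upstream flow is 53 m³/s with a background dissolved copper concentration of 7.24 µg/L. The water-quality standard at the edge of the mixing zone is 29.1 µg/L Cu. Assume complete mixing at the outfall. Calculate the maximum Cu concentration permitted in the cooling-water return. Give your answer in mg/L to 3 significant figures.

7.24 µg/L = 0.00724 mg/L.
29.1 µg/L = 0.0291 mg/L.
Mass balance: 0.0291·56.67 = 3.67·Cₑ + 53·0.00724.
Cₑ = (1.649 − 0.3837) / 3.67 = 0.3448 mg/L.

0.345 mg/L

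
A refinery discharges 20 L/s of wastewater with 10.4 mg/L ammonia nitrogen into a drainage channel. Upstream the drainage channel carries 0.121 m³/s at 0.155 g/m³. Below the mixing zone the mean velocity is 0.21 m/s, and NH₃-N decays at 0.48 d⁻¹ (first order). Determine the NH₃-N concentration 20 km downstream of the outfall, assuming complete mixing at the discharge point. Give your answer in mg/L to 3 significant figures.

20 L/s = 0.02 m³/s.
After complete mixing, C₀ = (0.02·10.4 + 0.121·0.155) / 0.141 = 1.608 mg/L.
Travel time t = 2e+04 m / 0.21 m/s = 9.524e+04 s = 1.102 d.
C = 1.608·exp(−0.48·1.102) = 1.608·0.5891 = 0.9474 mg/L.

0.947 mg/L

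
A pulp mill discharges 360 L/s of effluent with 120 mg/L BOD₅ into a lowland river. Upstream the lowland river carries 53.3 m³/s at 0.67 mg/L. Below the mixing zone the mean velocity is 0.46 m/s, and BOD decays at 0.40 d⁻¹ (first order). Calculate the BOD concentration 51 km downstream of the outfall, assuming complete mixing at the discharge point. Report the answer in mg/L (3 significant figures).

360 L/s = 0.36 m³/s.
After complete mixing, C₀ = (0.36·120 + 53.3·0.67) / 53.66 = 1.471 mg/L.
Travel time t = 5.1e+04 m / 0.46 m/s = 1.109e+05 s = 1.283 d.
C = 1.471·exp(−0.40·1.283) = 1.471·0.5985 = 0.8802 mg/L.

0.880 mg/L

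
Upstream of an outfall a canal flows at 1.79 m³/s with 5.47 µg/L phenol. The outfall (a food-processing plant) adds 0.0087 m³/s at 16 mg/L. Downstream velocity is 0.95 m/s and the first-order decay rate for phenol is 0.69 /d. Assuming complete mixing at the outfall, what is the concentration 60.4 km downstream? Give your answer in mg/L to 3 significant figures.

0.0499 mg/L

5.47 µg/L = 0.00547 mg/L.
After complete mixing, C₀ = (0.0087·16 + 1.79·0.00547) / 1.799 = 0.08283 mg/L.
Travel time t = 6.04e+04 m / 0.95 m/s = 6.358e+04 s = 0.7359 d.
C = 0.08283·exp(−0.69·0.7359) = 0.08283·0.6018 = 0.04985 mg/L.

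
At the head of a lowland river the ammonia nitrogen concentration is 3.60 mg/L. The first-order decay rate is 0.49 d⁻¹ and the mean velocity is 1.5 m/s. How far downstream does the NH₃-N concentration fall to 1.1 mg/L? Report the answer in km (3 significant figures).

314 km

From C = C₀·e^(−kt), t = ln(C₀/C)/k = ln(3.60/1.1)/0.49 = 1.186/0.49 = 2.42 d.
Distance = v·t = 1.5 m/s × 2.091e+05 s = 3.136e+05 m = 313.6 km.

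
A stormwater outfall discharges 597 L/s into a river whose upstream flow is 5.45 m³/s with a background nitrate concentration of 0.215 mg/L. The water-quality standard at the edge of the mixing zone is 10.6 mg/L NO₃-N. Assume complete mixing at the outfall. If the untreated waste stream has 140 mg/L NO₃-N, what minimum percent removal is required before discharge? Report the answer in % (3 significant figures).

24.7 %

597 L/s = 0.597 m³/s.
Mass balance: 10.6·6.047 = 0.597·Cₑ + 5.45·0.215.
Cₑ = (64.1 − 1.172) / 0.597 = 105.4 mg/L.
Required removal = 1 − 105.4/140 = 24.71 %.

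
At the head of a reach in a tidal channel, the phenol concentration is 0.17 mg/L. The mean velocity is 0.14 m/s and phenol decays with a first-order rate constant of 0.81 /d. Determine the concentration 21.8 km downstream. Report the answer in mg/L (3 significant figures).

0.0395 mg/L

Travel time t = 21.8 km / 0.14 m/s = 2.18e+04/0.14 = 1.557e+05 s = 1.802 d.
First-order decay: C = 0.17·exp(−0.81·1.802) = 0.17·0.2323 = 0.03949 mg/L.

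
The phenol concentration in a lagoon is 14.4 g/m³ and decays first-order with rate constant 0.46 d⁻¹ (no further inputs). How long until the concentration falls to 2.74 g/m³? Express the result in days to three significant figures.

t = ln(C₀/C)/k = ln(14.4/2.74)/0.46 = 1.659/0.46 = 3.607 d.

3.61 d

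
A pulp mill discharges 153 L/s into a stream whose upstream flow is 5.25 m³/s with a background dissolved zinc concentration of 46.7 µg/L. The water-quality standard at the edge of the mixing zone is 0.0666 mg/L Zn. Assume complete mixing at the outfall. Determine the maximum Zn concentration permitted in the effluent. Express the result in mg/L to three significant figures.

0.749 mg/L

153 L/s = 0.153 m³/s.
46.7 µg/L = 0.0467 mg/L.
Mass balance: 0.0666·5.403 = 0.153·Cₑ + 5.25·0.0467.
Cₑ = (0.3598 − 0.2452) / 0.153 = 0.7494 mg/L.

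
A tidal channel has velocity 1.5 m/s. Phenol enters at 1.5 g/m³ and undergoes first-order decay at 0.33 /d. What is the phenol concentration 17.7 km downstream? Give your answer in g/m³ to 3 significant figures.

Travel time t = 17.7 km / 1.5 m/s = 1.77e+04/1.5 = 1.18e+04 s = 0.1366 d.
First-order decay: C = 1.5·exp(−0.33·0.1366) = 1.5·0.9559 = 1.434 g/m³.

1.43 g/m³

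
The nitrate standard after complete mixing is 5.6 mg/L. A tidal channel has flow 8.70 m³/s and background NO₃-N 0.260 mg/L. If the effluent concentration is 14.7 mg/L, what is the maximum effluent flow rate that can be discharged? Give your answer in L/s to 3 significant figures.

5110 L/s

Mass balance at complete mixing: C_std·(Q_w + Q_r) = Q_w·C_e + Q_r·C_b.
Rearranging, Q_w = Q_r·(C_std − C_b)/(C_e − C_std) = 8.70·(5.6 − 0.26) / (14.7 − 5.6) = 5.105 m³/s.
= 5105 L/s.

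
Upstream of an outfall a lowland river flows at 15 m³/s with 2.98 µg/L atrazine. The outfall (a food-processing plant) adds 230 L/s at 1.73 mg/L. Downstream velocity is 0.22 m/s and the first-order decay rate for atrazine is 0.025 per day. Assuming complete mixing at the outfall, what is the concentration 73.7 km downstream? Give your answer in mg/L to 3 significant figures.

0.0264 mg/L

230 L/s = 0.23 m³/s.
2.98 µg/L = 0.00298 mg/L.
After complete mixing, C₀ = (0.23·1.73 + 15·0.00298) / 15.23 = 0.02906 mg/L.
Travel time t = 7.37e+04 m / 0.22 m/s = 3.35e+05 s = 3.877 d.
C = 0.02906·exp(−0.025·3.877) = 0.02906·0.9076 = 0.02638 mg/L.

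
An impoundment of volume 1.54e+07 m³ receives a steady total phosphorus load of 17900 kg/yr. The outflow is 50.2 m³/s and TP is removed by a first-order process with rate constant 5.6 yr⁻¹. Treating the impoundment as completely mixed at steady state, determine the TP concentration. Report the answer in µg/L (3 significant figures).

10.7 µg/L

Outflow Q = 50.2 m³/s × 3.156e+07 s/yr = 1.584e+09 m³/yr.
Steady-state CSTR mass balance: W = Q·C + k·V·C, so C = W/(Q + kV).
Q + kV = 1.584e+09 + 5.6·1.54e+07 = 1.67e+09 m³/yr.
C = 17900/1.67e+09 = 1.072e-05 kg/m³ = 0.01072 mg/L = 10.72 µg/L.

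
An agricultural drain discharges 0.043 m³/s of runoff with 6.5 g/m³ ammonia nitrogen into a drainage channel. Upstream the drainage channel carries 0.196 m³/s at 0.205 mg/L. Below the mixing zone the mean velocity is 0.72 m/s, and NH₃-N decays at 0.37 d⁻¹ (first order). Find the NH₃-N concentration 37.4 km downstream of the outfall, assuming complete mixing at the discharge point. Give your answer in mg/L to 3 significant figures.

After complete mixing, C₀ = (0.043·6.5 + 0.196·0.205) / 0.239 = 1.338 mg/L.
Travel time t = 3.74e+04 m / 0.72 m/s = 5.194e+04 s = 0.6012 d.
C = 1.338·exp(−0.37·0.6012) = 1.338·0.8006 = 1.071 mg/L.

1.07 mg/L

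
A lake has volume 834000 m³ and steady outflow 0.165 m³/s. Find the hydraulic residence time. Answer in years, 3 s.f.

Q = 0.165 m³/s × 3.156e+07 s/yr = 5.207e+06 m³/yr.
Hydraulic residence time τ = V/Q = 834000/5.207e+06 = 0.1602 yr.

0.160 yr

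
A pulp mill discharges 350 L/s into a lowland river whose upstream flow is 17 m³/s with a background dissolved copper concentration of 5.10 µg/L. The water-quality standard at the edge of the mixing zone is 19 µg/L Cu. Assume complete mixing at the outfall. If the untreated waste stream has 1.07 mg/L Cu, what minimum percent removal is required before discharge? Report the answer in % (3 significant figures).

350 L/s = 0.35 m³/s.
5.10 µg/L = 0.0051 mg/L.
19 µg/L = 0.019 mg/L.
Mass balance: 0.019·17.35 = 0.35·Cₑ + 17·0.0051.
Cₑ = (0.3296 − 0.0867) / 0.35 = 0.6941 mg/L.
Required removal = 1 − 0.6941/1.07 = 35.13 %.

35.1 %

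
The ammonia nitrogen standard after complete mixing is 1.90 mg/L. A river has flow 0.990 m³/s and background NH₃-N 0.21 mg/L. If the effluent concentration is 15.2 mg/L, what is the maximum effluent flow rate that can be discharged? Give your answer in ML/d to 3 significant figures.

Mass balance at complete mixing: C_std·(Q_w + Q_r) = Q_w·C_e + Q_r·C_b.
Rearranging, Q_w = Q_r·(C_std − C_b)/(C_e − C_std) = 0.990·(1.9 − 0.21) / (15.2 − 1.9) = 0.1258 m³/s.
= 10.87 ML/d.

10.9 ML/d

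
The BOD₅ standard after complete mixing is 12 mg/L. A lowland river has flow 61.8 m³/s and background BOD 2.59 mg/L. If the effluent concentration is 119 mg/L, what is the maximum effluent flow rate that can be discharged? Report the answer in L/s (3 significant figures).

Mass balance at complete mixing: C_std·(Q_w + Q_r) = Q_w·C_e + Q_r·C_b.
Rearranging, Q_w = Q_r·(C_std − C_b)/(C_e − C_std) = 61.8·(12 − 2.59) / (119 − 12) = 5.435 m³/s.
= 5435 L/s.

5430 L/s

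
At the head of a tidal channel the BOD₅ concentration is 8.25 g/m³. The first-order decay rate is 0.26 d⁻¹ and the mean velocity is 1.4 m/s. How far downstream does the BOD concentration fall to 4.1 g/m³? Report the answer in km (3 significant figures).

325 km

From C = C₀·e^(−kt), t = ln(C₀/C)/k = ln(8.25/4.1)/0.26 = 0.6992/0.26 = 2.689 d.
Distance = v·t = 1.4 m/s × 2.324e+05 s = 3.253e+05 m = 325.3 km.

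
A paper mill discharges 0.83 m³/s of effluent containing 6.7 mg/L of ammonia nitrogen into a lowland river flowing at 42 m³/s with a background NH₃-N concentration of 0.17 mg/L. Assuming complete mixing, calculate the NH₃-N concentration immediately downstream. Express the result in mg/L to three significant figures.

0.297 mg/L

By mass balance at complete mixing, C = (0.83·6.7 + 42·0.17) / (0.83 + 42) = 12.7/42.83 = 0.2965 mg/L.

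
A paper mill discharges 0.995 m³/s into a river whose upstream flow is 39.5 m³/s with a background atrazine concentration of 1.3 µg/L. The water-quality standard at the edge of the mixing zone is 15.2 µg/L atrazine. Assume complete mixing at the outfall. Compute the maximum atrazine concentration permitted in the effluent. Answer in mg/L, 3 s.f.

1.3 µg/L = 0.0013 mg/L.
15.2 µg/L = 0.0152 mg/L.
Mass balance: 0.0152·40.49 = 0.995·Cₑ + 39.5·0.0013.
Cₑ = (0.6155 − 0.05135) / 0.995 = 0.567 mg/L.

0.567 mg/L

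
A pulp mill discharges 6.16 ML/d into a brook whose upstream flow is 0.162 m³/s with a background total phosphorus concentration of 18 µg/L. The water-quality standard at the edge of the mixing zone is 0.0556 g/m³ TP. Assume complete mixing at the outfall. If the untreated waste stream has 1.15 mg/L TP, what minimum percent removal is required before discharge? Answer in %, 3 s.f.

6.16 ML/d = 0.0713 m³/s.
18 µg/L = 0.018 mg/L.
Mass balance: 0.0556·0.2333 = 0.0713·Cₑ + 0.162·0.018.
Cₑ = (0.01297 − 0.002916) / 0.0713 = 0.141 mg/L.
Required removal = 1 − 0.141/1.15 = 87.74 %.

87.7 %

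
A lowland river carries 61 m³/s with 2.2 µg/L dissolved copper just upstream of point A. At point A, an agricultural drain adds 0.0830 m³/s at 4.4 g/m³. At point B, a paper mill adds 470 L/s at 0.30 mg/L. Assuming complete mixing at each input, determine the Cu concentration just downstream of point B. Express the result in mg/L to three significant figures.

0.0104 mg/L

2.2 µg/L = 0.0022 mg/L.
After input A: C = (61·0.0022 + 0.083·4.4) / 61.08 = 0.008176 mg/L.
470 L/s = 0.47 m³/s.
After input B: C = (61.08·0.008176 + 0.47·0.3) / 61.55 = 0.0104 mg/L.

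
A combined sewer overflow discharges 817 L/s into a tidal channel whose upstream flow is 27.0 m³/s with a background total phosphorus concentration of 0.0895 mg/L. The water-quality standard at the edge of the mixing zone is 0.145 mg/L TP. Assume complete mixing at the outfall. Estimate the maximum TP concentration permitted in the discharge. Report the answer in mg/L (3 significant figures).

817 L/s = 0.817 m³/s.
Mass balance: 0.145·27.82 = 0.817·Cₑ + 27·0.0895.
Cₑ = (4.033 − 2.417) / 0.817 = 1.979 mg/L.

1.98 mg/L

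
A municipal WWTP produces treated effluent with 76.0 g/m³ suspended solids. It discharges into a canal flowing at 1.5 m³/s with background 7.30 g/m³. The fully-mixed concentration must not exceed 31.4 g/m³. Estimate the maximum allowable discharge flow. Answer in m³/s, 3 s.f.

Mass balance at complete mixing: C_std·(Q_w + Q_r) = Q_w·C_e + Q_r·C_b.
Rearranging, Q_w = Q_r·(C_std − C_b)/(C_e − C_std) = 1.5·(31.4 − 7.3) / (76 − 31.4) = 0.8105 m³/s.

0.811 m³/s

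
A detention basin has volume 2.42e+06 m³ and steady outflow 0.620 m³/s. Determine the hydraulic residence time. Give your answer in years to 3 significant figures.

0.124 yr

Q = 0.620 m³/s × 3.156e+07 s/yr = 1.957e+07 m³/yr.
Hydraulic residence time τ = V/Q = 2.42e+06/1.957e+07 = 0.1237 yr.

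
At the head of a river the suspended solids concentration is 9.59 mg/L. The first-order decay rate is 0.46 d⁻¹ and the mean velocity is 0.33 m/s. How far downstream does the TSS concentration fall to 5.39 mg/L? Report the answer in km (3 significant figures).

35.7 km

From C = C₀·e^(−kt), t = ln(C₀/C)/k = ln(9.59/5.39)/0.46 = 0.5762/0.46 = 1.253 d.
Distance = v·t = 0.33 m/s × 1.082e+05 s = 3.571e+04 m = 35.71 km.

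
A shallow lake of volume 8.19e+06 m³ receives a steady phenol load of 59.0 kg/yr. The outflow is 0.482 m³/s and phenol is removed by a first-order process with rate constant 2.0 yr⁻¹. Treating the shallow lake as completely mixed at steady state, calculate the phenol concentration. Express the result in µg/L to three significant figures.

Outflow Q = 0.482 m³/s × 3.156e+07 s/yr = 1.521e+07 m³/yr.
Steady-state CSTR mass balance: W = Q·C + k·V·C, so C = W/(Q + kV).
Q + kV = 1.521e+07 + 2.0·8.19e+06 = 3.159e+07 m³/yr.
C = 59.0/3.159e+07 = 1.868e-06 kg/m³ = 0.001868 mg/L = 1.868 µg/L.

1.87 µg/L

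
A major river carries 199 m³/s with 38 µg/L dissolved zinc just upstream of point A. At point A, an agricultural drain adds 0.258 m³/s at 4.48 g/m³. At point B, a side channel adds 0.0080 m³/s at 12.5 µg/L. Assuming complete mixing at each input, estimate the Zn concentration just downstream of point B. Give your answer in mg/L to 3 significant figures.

0.0438 mg/L

38 µg/L = 0.038 mg/L.
After input A: C = (199·0.038 + 0.258·4.48) / 199.3 = 0.04375 mg/L.
12.5 µg/L = 0.0125 mg/L.
After input B: C = (199.3·0.04375 + 0.008·0.0125) / 199.3 = 0.04375 mg/L.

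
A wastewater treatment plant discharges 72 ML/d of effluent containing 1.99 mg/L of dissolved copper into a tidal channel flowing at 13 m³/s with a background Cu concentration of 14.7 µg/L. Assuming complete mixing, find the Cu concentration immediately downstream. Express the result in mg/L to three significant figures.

0.134 mg/L

72 ML/d = 0.8333 m³/s.
14.7 µg/L = 0.0147 mg/L.
By mass balance at complete mixing, C = (0.8333·1.99 + 13·0.0147) / (0.8333 + 13) = 1.849/13.83 = 0.1337 mg/L.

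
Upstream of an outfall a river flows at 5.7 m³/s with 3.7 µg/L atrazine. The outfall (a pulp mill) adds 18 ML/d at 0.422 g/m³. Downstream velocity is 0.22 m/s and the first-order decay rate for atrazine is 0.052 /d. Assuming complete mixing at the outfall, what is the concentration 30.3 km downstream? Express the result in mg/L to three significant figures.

0.0170 mg/L

18 ML/d = 0.2083 m³/s.
3.7 µg/L = 0.0037 mg/L.
After complete mixing, C₀ = (0.2083·0.422 + 5.7·0.0037) / 5.908 = 0.01845 mg/L.
Travel time t = 3.03e+04 m / 0.22 m/s = 1.377e+05 s = 1.594 d.
C = 0.01845·exp(−0.052·1.594) = 0.01845·0.9205 = 0.01698 mg/L.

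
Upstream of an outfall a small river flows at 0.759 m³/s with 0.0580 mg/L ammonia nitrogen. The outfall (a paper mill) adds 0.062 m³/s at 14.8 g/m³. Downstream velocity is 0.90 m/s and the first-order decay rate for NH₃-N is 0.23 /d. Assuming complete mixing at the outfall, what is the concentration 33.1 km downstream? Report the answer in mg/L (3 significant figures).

1.06 mg/L

After complete mixing, C₀ = (0.062·14.8 + 0.759·0.058) / 0.821 = 1.171 mg/L.
Travel time t = 3.31e+04 m / 0.90 m/s = 3.678e+04 s = 0.4257 d.
C = 1.171·exp(−0.23·0.4257) = 1.171·0.9067 = 1.062 mg/L.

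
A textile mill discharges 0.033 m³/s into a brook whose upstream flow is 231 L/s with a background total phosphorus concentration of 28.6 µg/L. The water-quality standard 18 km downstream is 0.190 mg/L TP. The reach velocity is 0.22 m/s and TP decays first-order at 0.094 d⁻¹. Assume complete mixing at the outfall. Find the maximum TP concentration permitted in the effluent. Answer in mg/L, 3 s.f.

1.46 mg/L

231 L/s = 0.231 m³/s.
28.6 µg/L = 0.0286 mg/L.
Travel time to the compliance point: t = 1.8e+04/0.22 = 8.182e+04 s = 0.947 d; decay factor exp(−0.094·0.947) = 0.9148.
So the concentration just after mixing may be at most 0.19/0.9148 = 0.2077 mg/L.
Mass balance: 0.2077·0.264 = 0.033·Cₑ + 0.231·0.0286.
Cₑ = (0.05483 − 0.006607) / 0.033 = 1.461 mg/L.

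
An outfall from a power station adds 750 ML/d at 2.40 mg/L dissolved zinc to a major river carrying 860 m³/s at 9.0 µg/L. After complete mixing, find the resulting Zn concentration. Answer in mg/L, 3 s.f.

0.0329 mg/L

750 ML/d = 8.681 m³/s.
9.0 µg/L = 0.009 mg/L.
By mass balance at complete mixing, C = (8.681·2.4 + 860·0.009) / (8.681 + 860) = 28.57/868.7 = 0.03289 mg/L.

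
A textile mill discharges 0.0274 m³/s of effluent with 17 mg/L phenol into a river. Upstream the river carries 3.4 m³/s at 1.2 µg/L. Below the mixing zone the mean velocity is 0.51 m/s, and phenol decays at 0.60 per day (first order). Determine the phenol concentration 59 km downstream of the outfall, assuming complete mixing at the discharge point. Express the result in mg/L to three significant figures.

0.0614 mg/L

1.2 µg/L = 0.0012 mg/L.
After complete mixing, C₀ = (0.0274·17 + 3.4·0.0012) / 3.427 = 0.1371 mg/L.
Travel time t = 5.9e+04 m / 0.51 m/s = 1.157e+05 s = 1.339 d.
C = 0.1371·exp(−0.60·1.339) = 0.1371·0.4478 = 0.06139 mg/L.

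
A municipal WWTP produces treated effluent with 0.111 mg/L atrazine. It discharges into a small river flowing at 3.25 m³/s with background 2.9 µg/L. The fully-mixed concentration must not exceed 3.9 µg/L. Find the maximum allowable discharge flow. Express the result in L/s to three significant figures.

30.3 L/s

2.9 µg/L = 0.0029 mg/L.
3.9 µg/L = 0.0039 mg/L.
Mass balance at complete mixing: C_std·(Q_w + Q_r) = Q_w·C_e + Q_r·C_b.
Rearranging, Q_w = Q_r·(C_std − C_b)/(C_e − C_std) = 3.25·(0.0039 − 0.0029) / (0.111 − 0.0039) = 0.03035 m³/s.
= 30.35 L/s.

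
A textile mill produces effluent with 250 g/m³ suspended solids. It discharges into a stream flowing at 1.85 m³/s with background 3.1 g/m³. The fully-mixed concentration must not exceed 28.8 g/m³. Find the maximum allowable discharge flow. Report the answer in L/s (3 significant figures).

215 L/s

Mass balance at complete mixing: C_std·(Q_w + Q_r) = Q_w·C_e + Q_r·C_b.
Rearranging, Q_w = Q_r·(C_std − C_b)/(C_e − C_std) = 1.85·(28.8 − 3.1) / (250 − 28.8) = 0.2149 m³/s.
= 214.9 L/s.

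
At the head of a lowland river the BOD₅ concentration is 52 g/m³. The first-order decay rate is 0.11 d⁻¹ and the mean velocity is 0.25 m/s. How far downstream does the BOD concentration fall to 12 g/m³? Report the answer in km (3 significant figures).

From C = C₀·e^(−kt), t = ln(C₀/C)/k = ln(52/12)/0.11 = 1.466/0.11 = 13.33 d.
Distance = v·t = 0.25 m/s × 1.152e+06 s = 2.879e+05 m = 287.9 km.

288 km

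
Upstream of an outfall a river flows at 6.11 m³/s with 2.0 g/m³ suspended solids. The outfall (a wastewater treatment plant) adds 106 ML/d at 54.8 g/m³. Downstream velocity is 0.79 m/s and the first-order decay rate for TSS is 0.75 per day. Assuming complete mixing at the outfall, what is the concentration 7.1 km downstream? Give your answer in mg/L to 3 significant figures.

106 ML/d = 1.227 m³/s.
After complete mixing, C₀ = (1.227·54.8 + 6.11·2) / 7.337 = 10.83 mg/L.
Travel time t = 7100 m / 0.79 m/s = 8987 s = 0.104 d.
C = 10.83·exp(−0.75·0.104) = 10.83·0.925 = 10.02 mg/L.

10.0 mg/L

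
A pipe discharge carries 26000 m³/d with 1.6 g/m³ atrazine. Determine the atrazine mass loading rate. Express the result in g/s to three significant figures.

0.481 g/s

26000 m³/d = 0.3009 m³/s.
Mass flux = Q·C = 0.3009 m³/s × 1.6 g/m³ = 0.4815 g/s.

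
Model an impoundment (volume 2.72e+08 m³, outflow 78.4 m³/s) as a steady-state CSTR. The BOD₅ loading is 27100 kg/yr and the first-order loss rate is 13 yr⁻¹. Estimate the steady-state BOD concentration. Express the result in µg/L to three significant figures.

Outflow Q = 78.4 m³/s × 3.156e+07 s/yr = 2.474e+09 m³/yr.
Steady-state CSTR mass balance: W = Q·C + k·V·C, so C = W/(Q + kV).
Q + kV = 2.474e+09 + 13·2.72e+08 = 6.01e+09 m³/yr.
C = 27100/6.01e+09 = 4.509e-06 kg/m³ = 0.004509 mg/L = 4.509 µg/L.

4.51 µg/L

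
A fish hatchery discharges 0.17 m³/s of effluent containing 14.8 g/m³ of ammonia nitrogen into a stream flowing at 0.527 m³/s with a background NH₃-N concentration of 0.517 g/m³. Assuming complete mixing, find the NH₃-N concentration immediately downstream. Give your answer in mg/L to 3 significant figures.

4.00 mg/L

By mass balance at complete mixing, C = (0.17·14.8 + 0.527·0.517) / (0.17 + 0.527) = 2.788/0.697 = 4.001 mg/L.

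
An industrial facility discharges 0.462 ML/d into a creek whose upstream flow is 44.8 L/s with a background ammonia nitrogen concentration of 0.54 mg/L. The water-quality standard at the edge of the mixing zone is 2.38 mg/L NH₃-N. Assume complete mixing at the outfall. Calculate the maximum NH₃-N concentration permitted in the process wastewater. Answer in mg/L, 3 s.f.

0.462 ML/d = 0.005347 m³/s.
44.8 L/s = 0.0448 m³/s.
Mass balance: 2.38·0.05015 = 0.005347·Cₑ + 0.0448·0.54.
Cₑ = (0.1194 − 0.02419) / 0.005347 = 17.8 mg/L.

17.8 mg/L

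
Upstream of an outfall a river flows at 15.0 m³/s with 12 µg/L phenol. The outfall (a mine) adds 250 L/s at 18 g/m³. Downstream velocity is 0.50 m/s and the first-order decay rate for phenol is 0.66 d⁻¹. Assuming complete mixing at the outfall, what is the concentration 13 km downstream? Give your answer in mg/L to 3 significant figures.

0.252 mg/L

250 L/s = 0.25 m³/s.
12 µg/L = 0.012 mg/L.
After complete mixing, C₀ = (0.25·18 + 15·0.012) / 15.25 = 0.3069 mg/L.
Travel time t = 1.3e+04 m / 0.50 m/s = 2.6e+04 s = 0.3009 d.
C = 0.3069·exp(−0.66·0.3009) = 0.3069·0.8199 = 0.2516 mg/L.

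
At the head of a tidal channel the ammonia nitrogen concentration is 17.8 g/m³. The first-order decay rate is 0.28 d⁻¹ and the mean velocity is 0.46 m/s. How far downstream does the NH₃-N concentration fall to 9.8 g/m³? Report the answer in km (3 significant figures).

From C = C₀·e^(−kt), t = ln(C₀/C)/k = ln(17.8/9.8)/0.28 = 0.5968/0.28 = 2.131 d.
Distance = v·t = 0.46 m/s × 1.842e+05 s = 8.471e+04 m = 84.71 km.

84.7 km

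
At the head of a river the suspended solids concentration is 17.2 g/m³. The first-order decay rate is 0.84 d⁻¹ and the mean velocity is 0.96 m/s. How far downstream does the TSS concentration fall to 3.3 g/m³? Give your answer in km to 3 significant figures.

163 km

From C = C₀·e^(−kt), t = ln(C₀/C)/k = ln(17.2/3.3)/0.84 = 1.651/0.84 = 1.965 d.
Distance = v·t = 0.96 m/s × 1.698e+05 s = 1.63e+05 m = 163 km.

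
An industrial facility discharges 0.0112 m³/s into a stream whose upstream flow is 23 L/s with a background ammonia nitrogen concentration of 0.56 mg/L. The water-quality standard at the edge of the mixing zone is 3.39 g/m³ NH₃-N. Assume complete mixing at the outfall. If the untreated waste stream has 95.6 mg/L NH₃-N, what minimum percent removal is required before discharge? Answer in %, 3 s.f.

90.4 %

23 L/s = 0.023 m³/s.
Mass balance: 3.39·0.0342 = 0.0112·Cₑ + 0.023·0.56.
Cₑ = (0.1159 − 0.01288) / 0.0112 = 9.202 mg/L.
Required removal = 1 − 9.202/95.6 = 90.37 %.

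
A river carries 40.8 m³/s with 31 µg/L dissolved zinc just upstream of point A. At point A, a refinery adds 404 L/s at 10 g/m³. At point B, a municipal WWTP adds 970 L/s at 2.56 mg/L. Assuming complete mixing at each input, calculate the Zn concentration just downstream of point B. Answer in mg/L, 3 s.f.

31 µg/L = 0.031 mg/L.
404 L/s = 0.404 m³/s.
After input A: C = (40.8·0.031 + 0.404·10) / 41.2 = 0.1287 mg/L.
970 L/s = 0.97 m³/s.
After input B: C = (41.2·0.1287 + 0.97·2.56) / 42.17 = 0.1847 mg/L.

0.185 mg/L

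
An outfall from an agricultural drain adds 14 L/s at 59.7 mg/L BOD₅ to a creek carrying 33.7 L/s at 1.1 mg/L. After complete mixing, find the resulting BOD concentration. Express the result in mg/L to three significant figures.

18.3 mg/L

14 L/s = 0.014 m³/s.
33.7 L/s = 0.0337 m³/s.
Flow-weighted mixing gives C = (0.014·59.7 + 0.0337·1.1) / (0.014 + 0.0337) = 0.8729/0.0477 = 18.3 mg/L.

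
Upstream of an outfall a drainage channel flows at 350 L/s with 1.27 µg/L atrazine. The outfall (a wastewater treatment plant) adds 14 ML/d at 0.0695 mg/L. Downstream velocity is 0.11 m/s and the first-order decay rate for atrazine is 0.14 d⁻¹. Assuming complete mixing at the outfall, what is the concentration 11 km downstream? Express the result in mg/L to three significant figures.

0.0194 mg/L

14 ML/d = 0.162 m³/s.
350 L/s = 0.35 m³/s.
1.27 µg/L = 0.00127 mg/L.
After complete mixing, C₀ = (0.162·0.0695 + 0.35·0.00127) / 0.512 = 0.02286 mg/L.
Travel time t = 1.1e+04 m / 0.11 m/s = 1e+05 s = 1.157 d.
C = 0.02286·exp(−0.14·1.157) = 0.02286·0.8504 = 0.01944 mg/L.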